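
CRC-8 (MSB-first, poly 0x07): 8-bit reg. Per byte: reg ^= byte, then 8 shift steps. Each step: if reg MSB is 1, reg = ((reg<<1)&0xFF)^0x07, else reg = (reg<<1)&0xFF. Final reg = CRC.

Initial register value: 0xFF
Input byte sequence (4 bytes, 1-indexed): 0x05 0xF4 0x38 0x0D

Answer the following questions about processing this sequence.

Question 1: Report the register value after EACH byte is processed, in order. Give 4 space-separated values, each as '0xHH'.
0xE8 0x54 0x03 0x2A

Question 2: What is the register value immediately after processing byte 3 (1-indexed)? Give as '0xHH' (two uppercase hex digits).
Answer: 0x03

Derivation:
After byte 1 (0x05): reg=0xE8
After byte 2 (0xF4): reg=0x54
After byte 3 (0x38): reg=0x03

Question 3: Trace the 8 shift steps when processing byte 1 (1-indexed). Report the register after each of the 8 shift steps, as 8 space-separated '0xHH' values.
Answer: 0xF3 0xE1 0xC5 0x8D 0x1D 0x3A 0x74 0xE8

Derivation:
Register before byte 1: 0xFF
After XOR with byte 0x05: 0xFA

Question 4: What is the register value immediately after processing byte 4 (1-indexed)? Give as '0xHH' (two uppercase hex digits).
After byte 1 (0x05): reg=0xE8
After byte 2 (0xF4): reg=0x54
After byte 3 (0x38): reg=0x03
After byte 4 (0x0D): reg=0x2A

Answer: 0x2A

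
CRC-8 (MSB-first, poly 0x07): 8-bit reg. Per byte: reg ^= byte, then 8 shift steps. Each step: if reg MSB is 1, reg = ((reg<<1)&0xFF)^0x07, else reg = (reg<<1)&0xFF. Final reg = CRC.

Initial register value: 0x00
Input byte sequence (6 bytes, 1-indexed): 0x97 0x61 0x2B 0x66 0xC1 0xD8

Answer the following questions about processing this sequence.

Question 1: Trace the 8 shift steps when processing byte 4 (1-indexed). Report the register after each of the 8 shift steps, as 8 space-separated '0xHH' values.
Answer: 0xD7 0xA9 0x55 0xAA 0x53 0xA6 0x4B 0x96

Derivation:
After byte 1 (0x97): reg=0xEC
After byte 2 (0x61): reg=0xAA
After byte 3 (0x2B): reg=0x8E
Register before byte 4: 0x8E
After XOR with byte 0x66: 0xE8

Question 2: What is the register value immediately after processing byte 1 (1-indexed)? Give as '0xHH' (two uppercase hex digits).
Answer: 0xEC

Derivation:
After byte 1 (0x97): reg=0xEC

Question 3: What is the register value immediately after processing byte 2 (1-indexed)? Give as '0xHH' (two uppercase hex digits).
Answer: 0xAA

Derivation:
After byte 1 (0x97): reg=0xEC
After byte 2 (0x61): reg=0xAA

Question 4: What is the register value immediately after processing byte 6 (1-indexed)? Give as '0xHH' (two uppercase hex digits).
After byte 1 (0x97): reg=0xEC
After byte 2 (0x61): reg=0xAA
After byte 3 (0x2B): reg=0x8E
After byte 4 (0x66): reg=0x96
After byte 5 (0xC1): reg=0xA2
After byte 6 (0xD8): reg=0x61

Answer: 0x61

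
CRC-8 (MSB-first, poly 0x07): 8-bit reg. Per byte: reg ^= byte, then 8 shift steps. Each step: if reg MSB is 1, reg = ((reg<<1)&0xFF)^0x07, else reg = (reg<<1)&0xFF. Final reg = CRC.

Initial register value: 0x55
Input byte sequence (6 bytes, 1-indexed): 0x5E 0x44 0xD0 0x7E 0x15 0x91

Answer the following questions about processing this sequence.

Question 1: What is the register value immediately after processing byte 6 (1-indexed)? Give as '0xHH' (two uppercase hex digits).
Answer: 0x1D

Derivation:
After byte 1 (0x5E): reg=0x31
After byte 2 (0x44): reg=0x4C
After byte 3 (0xD0): reg=0xDD
After byte 4 (0x7E): reg=0x60
After byte 5 (0x15): reg=0x4C
After byte 6 (0x91): reg=0x1D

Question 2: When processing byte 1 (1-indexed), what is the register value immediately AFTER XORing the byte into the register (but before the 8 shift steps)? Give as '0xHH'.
Answer: 0x0B

Derivation:
Register before byte 1: 0x55
Byte 1: 0x5E
0x55 XOR 0x5E = 0x0B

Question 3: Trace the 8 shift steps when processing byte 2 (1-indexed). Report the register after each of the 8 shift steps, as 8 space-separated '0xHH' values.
Answer: 0xEA 0xD3 0xA1 0x45 0x8A 0x13 0x26 0x4C

Derivation:
After byte 1 (0x5E): reg=0x31
Register before byte 2: 0x31
After XOR with byte 0x44: 0x75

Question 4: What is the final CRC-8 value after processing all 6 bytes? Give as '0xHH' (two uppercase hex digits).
After byte 1 (0x5E): reg=0x31
After byte 2 (0x44): reg=0x4C
After byte 3 (0xD0): reg=0xDD
After byte 4 (0x7E): reg=0x60
After byte 5 (0x15): reg=0x4C
After byte 6 (0x91): reg=0x1D

Answer: 0x1D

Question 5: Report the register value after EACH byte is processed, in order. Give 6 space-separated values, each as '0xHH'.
0x31 0x4C 0xDD 0x60 0x4C 0x1D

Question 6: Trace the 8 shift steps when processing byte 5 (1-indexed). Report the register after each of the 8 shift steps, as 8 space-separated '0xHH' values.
After byte 1 (0x5E): reg=0x31
After byte 2 (0x44): reg=0x4C
After byte 3 (0xD0): reg=0xDD
After byte 4 (0x7E): reg=0x60
Register before byte 5: 0x60
After XOR with byte 0x15: 0x75

Answer: 0xEA 0xD3 0xA1 0x45 0x8A 0x13 0x26 0x4C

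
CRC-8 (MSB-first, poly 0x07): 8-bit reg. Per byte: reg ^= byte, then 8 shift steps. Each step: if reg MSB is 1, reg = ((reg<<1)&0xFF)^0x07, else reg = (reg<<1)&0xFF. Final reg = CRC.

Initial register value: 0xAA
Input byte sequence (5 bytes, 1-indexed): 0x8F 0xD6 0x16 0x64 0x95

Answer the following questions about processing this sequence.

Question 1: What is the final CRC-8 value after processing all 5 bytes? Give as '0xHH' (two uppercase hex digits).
After byte 1 (0x8F): reg=0xFB
After byte 2 (0xD6): reg=0xC3
After byte 3 (0x16): reg=0x25
After byte 4 (0x64): reg=0xC0
After byte 5 (0x95): reg=0xAC

Answer: 0xAC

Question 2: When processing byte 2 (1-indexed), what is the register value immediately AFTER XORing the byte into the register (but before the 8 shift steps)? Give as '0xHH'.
Register before byte 2: 0xFB
Byte 2: 0xD6
0xFB XOR 0xD6 = 0x2D

Answer: 0x2D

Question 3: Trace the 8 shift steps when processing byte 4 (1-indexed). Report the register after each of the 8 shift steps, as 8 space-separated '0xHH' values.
Answer: 0x82 0x03 0x06 0x0C 0x18 0x30 0x60 0xC0

Derivation:
After byte 1 (0x8F): reg=0xFB
After byte 2 (0xD6): reg=0xC3
After byte 3 (0x16): reg=0x25
Register before byte 4: 0x25
After XOR with byte 0x64: 0x41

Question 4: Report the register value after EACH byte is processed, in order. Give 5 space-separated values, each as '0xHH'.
0xFB 0xC3 0x25 0xC0 0xAC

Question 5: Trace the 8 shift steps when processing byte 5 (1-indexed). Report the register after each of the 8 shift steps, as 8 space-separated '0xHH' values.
Answer: 0xAA 0x53 0xA6 0x4B 0x96 0x2B 0x56 0xAC

Derivation:
After byte 1 (0x8F): reg=0xFB
After byte 2 (0xD6): reg=0xC3
After byte 3 (0x16): reg=0x25
After byte 4 (0x64): reg=0xC0
Register before byte 5: 0xC0
After XOR with byte 0x95: 0x55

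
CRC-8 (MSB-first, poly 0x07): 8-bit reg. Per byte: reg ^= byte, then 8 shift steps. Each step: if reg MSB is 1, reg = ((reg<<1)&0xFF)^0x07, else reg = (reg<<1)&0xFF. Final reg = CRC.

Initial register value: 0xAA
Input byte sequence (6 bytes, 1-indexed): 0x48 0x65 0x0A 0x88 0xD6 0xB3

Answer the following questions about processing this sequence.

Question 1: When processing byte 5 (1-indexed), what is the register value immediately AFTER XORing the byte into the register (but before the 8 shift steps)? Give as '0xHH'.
Answer: 0xA8

Derivation:
Register before byte 5: 0x7E
Byte 5: 0xD6
0x7E XOR 0xD6 = 0xA8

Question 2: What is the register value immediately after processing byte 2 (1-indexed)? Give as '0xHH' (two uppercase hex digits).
Answer: 0x55

Derivation:
After byte 1 (0x48): reg=0xA0
After byte 2 (0x65): reg=0x55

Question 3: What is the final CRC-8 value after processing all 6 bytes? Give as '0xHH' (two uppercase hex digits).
Answer: 0xA0

Derivation:
After byte 1 (0x48): reg=0xA0
After byte 2 (0x65): reg=0x55
After byte 3 (0x0A): reg=0x9A
After byte 4 (0x88): reg=0x7E
After byte 5 (0xD6): reg=0x51
After byte 6 (0xB3): reg=0xA0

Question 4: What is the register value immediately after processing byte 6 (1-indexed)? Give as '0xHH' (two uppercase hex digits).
Answer: 0xA0

Derivation:
After byte 1 (0x48): reg=0xA0
After byte 2 (0x65): reg=0x55
After byte 3 (0x0A): reg=0x9A
After byte 4 (0x88): reg=0x7E
After byte 5 (0xD6): reg=0x51
After byte 6 (0xB3): reg=0xA0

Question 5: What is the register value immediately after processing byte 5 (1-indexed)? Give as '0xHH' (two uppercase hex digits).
After byte 1 (0x48): reg=0xA0
After byte 2 (0x65): reg=0x55
After byte 3 (0x0A): reg=0x9A
After byte 4 (0x88): reg=0x7E
After byte 5 (0xD6): reg=0x51

Answer: 0x51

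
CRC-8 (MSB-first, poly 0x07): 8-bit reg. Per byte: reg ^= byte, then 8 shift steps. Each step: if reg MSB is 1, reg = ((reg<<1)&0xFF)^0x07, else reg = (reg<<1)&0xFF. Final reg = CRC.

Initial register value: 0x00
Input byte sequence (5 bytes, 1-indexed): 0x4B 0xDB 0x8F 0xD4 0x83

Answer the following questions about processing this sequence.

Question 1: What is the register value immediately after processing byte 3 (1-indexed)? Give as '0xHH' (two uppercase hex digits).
Answer: 0xE3

Derivation:
After byte 1 (0x4B): reg=0xF6
After byte 2 (0xDB): reg=0xC3
After byte 3 (0x8F): reg=0xE3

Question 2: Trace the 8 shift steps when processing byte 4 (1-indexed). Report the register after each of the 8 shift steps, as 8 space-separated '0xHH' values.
Answer: 0x6E 0xDC 0xBF 0x79 0xF2 0xE3 0xC1 0x85

Derivation:
After byte 1 (0x4B): reg=0xF6
After byte 2 (0xDB): reg=0xC3
After byte 3 (0x8F): reg=0xE3
Register before byte 4: 0xE3
After XOR with byte 0xD4: 0x37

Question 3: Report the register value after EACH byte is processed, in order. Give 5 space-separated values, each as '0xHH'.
0xF6 0xC3 0xE3 0x85 0x12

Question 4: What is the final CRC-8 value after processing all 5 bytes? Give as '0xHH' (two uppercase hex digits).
After byte 1 (0x4B): reg=0xF6
After byte 2 (0xDB): reg=0xC3
After byte 3 (0x8F): reg=0xE3
After byte 4 (0xD4): reg=0x85
After byte 5 (0x83): reg=0x12

Answer: 0x12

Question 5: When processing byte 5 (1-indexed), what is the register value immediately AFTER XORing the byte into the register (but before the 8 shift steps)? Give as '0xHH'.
Register before byte 5: 0x85
Byte 5: 0x83
0x85 XOR 0x83 = 0x06

Answer: 0x06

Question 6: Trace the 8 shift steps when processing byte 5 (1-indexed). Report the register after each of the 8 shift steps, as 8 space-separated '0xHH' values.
Answer: 0x0C 0x18 0x30 0x60 0xC0 0x87 0x09 0x12

Derivation:
After byte 1 (0x4B): reg=0xF6
After byte 2 (0xDB): reg=0xC3
After byte 3 (0x8F): reg=0xE3
After byte 4 (0xD4): reg=0x85
Register before byte 5: 0x85
After XOR with byte 0x83: 0x06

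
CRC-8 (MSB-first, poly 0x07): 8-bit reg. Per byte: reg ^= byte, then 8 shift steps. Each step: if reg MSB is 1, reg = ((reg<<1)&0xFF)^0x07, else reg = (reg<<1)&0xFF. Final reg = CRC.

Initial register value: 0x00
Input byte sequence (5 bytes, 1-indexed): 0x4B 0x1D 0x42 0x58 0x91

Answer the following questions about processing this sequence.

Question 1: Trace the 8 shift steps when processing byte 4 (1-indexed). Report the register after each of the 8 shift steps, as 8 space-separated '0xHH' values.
Answer: 0x8A 0x13 0x26 0x4C 0x98 0x37 0x6E 0xDC

Derivation:
After byte 1 (0x4B): reg=0xF6
After byte 2 (0x1D): reg=0x9F
After byte 3 (0x42): reg=0x1D
Register before byte 4: 0x1D
After XOR with byte 0x58: 0x45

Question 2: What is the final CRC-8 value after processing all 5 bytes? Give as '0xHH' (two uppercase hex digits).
Answer: 0xE4

Derivation:
After byte 1 (0x4B): reg=0xF6
After byte 2 (0x1D): reg=0x9F
After byte 3 (0x42): reg=0x1D
After byte 4 (0x58): reg=0xDC
After byte 5 (0x91): reg=0xE4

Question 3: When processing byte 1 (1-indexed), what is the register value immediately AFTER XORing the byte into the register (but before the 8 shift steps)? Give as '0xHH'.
Answer: 0x4B

Derivation:
Register before byte 1: 0x00
Byte 1: 0x4B
0x00 XOR 0x4B = 0x4B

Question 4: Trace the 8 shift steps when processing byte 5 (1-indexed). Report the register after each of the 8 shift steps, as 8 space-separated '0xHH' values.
After byte 1 (0x4B): reg=0xF6
After byte 2 (0x1D): reg=0x9F
After byte 3 (0x42): reg=0x1D
After byte 4 (0x58): reg=0xDC
Register before byte 5: 0xDC
After XOR with byte 0x91: 0x4D

Answer: 0x9A 0x33 0x66 0xCC 0x9F 0x39 0x72 0xE4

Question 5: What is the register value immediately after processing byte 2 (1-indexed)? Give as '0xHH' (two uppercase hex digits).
After byte 1 (0x4B): reg=0xF6
After byte 2 (0x1D): reg=0x9F

Answer: 0x9F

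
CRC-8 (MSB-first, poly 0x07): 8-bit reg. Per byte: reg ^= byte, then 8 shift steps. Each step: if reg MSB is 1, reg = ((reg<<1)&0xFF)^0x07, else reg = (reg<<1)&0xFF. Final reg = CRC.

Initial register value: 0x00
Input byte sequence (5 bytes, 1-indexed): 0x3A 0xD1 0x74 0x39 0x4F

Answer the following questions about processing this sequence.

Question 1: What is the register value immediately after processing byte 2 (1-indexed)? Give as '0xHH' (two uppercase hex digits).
Answer: 0x42

Derivation:
After byte 1 (0x3A): reg=0xA6
After byte 2 (0xD1): reg=0x42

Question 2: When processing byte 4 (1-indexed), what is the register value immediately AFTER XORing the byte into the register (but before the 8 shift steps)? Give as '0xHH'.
Answer: 0xBB

Derivation:
Register before byte 4: 0x82
Byte 4: 0x39
0x82 XOR 0x39 = 0xBB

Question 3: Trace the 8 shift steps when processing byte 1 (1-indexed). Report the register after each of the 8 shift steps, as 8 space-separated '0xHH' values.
Register before byte 1: 0x00
After XOR with byte 0x3A: 0x3A

Answer: 0x74 0xE8 0xD7 0xA9 0x55 0xAA 0x53 0xA6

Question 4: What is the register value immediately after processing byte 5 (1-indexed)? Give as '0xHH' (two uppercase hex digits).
Answer: 0x32

Derivation:
After byte 1 (0x3A): reg=0xA6
After byte 2 (0xD1): reg=0x42
After byte 3 (0x74): reg=0x82
After byte 4 (0x39): reg=0x28
After byte 5 (0x4F): reg=0x32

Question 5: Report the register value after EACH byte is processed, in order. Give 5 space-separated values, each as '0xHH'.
0xA6 0x42 0x82 0x28 0x32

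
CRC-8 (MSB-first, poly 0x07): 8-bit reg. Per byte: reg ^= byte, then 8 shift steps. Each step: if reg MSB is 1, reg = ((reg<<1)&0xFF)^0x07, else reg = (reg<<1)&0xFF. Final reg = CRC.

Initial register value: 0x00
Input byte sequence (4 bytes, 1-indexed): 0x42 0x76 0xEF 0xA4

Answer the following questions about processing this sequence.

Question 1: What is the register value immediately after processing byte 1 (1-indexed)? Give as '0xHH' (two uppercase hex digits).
Answer: 0xC9

Derivation:
After byte 1 (0x42): reg=0xC9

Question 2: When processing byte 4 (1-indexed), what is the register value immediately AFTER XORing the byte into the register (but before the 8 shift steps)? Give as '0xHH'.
Answer: 0xAB

Derivation:
Register before byte 4: 0x0F
Byte 4: 0xA4
0x0F XOR 0xA4 = 0xAB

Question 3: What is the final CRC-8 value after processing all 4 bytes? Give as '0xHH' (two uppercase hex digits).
Answer: 0x58

Derivation:
After byte 1 (0x42): reg=0xC9
After byte 2 (0x76): reg=0x34
After byte 3 (0xEF): reg=0x0F
After byte 4 (0xA4): reg=0x58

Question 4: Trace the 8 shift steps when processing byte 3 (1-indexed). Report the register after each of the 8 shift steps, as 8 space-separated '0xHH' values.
After byte 1 (0x42): reg=0xC9
After byte 2 (0x76): reg=0x34
Register before byte 3: 0x34
After XOR with byte 0xEF: 0xDB

Answer: 0xB1 0x65 0xCA 0x93 0x21 0x42 0x84 0x0F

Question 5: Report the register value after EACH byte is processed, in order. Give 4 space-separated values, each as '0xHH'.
0xC9 0x34 0x0F 0x58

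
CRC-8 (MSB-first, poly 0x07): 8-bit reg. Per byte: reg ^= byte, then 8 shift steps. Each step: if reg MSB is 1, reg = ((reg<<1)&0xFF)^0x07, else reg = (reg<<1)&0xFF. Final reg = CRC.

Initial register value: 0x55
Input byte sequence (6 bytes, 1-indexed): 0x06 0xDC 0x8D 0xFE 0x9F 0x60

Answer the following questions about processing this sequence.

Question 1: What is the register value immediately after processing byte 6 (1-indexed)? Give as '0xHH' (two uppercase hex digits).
After byte 1 (0x06): reg=0xBE
After byte 2 (0xDC): reg=0x29
After byte 3 (0x8D): reg=0x75
After byte 4 (0xFE): reg=0xB8
After byte 5 (0x9F): reg=0xF5
After byte 6 (0x60): reg=0xE2

Answer: 0xE2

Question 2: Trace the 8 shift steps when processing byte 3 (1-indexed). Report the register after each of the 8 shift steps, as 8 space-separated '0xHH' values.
Answer: 0x4F 0x9E 0x3B 0x76 0xEC 0xDF 0xB9 0x75

Derivation:
After byte 1 (0x06): reg=0xBE
After byte 2 (0xDC): reg=0x29
Register before byte 3: 0x29
After XOR with byte 0x8D: 0xA4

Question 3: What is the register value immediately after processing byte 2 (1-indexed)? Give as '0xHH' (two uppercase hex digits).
Answer: 0x29

Derivation:
After byte 1 (0x06): reg=0xBE
After byte 2 (0xDC): reg=0x29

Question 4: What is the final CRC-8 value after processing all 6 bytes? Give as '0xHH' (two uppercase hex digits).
After byte 1 (0x06): reg=0xBE
After byte 2 (0xDC): reg=0x29
After byte 3 (0x8D): reg=0x75
After byte 4 (0xFE): reg=0xB8
After byte 5 (0x9F): reg=0xF5
After byte 6 (0x60): reg=0xE2

Answer: 0xE2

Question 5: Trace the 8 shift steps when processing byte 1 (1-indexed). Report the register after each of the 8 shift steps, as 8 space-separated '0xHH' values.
Register before byte 1: 0x55
After XOR with byte 0x06: 0x53

Answer: 0xA6 0x4B 0x96 0x2B 0x56 0xAC 0x5F 0xBE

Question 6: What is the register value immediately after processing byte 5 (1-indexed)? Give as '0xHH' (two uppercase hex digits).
Answer: 0xF5

Derivation:
After byte 1 (0x06): reg=0xBE
After byte 2 (0xDC): reg=0x29
After byte 3 (0x8D): reg=0x75
After byte 4 (0xFE): reg=0xB8
After byte 5 (0x9F): reg=0xF5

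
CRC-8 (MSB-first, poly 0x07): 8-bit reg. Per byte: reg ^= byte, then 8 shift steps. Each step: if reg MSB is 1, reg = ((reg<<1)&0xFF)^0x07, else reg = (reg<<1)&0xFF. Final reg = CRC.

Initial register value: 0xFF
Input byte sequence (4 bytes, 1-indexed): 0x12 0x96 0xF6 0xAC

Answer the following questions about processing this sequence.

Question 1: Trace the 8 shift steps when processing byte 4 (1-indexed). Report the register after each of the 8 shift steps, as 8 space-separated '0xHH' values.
Answer: 0x47 0x8E 0x1B 0x36 0x6C 0xD8 0xB7 0x69

Derivation:
After byte 1 (0x12): reg=0x8D
After byte 2 (0x96): reg=0x41
After byte 3 (0xF6): reg=0x0C
Register before byte 4: 0x0C
After XOR with byte 0xAC: 0xA0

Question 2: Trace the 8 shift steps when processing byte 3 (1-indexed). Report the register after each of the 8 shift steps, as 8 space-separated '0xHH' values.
Answer: 0x69 0xD2 0xA3 0x41 0x82 0x03 0x06 0x0C

Derivation:
After byte 1 (0x12): reg=0x8D
After byte 2 (0x96): reg=0x41
Register before byte 3: 0x41
After XOR with byte 0xF6: 0xB7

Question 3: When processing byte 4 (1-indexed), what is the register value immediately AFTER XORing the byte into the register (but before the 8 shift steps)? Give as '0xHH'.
Answer: 0xA0

Derivation:
Register before byte 4: 0x0C
Byte 4: 0xAC
0x0C XOR 0xAC = 0xA0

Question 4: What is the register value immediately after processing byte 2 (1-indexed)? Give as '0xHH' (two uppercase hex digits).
After byte 1 (0x12): reg=0x8D
After byte 2 (0x96): reg=0x41

Answer: 0x41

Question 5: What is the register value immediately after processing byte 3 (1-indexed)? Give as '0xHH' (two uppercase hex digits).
After byte 1 (0x12): reg=0x8D
After byte 2 (0x96): reg=0x41
After byte 3 (0xF6): reg=0x0C

Answer: 0x0C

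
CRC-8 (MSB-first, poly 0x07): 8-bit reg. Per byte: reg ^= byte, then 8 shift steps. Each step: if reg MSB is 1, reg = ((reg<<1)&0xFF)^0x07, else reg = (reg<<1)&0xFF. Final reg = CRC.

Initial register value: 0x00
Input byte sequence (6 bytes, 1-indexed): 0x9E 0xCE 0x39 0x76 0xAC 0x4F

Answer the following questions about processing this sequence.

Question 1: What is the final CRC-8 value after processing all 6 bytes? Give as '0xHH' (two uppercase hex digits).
After byte 1 (0x9E): reg=0xD3
After byte 2 (0xCE): reg=0x53
After byte 3 (0x39): reg=0x11
After byte 4 (0x76): reg=0x32
After byte 5 (0xAC): reg=0xD3
After byte 6 (0x4F): reg=0xDD

Answer: 0xDD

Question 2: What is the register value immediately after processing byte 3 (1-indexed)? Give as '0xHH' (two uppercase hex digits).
Answer: 0x11

Derivation:
After byte 1 (0x9E): reg=0xD3
After byte 2 (0xCE): reg=0x53
After byte 3 (0x39): reg=0x11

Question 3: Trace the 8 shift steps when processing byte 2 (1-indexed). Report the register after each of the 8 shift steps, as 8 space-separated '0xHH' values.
Answer: 0x3A 0x74 0xE8 0xD7 0xA9 0x55 0xAA 0x53

Derivation:
After byte 1 (0x9E): reg=0xD3
Register before byte 2: 0xD3
After XOR with byte 0xCE: 0x1D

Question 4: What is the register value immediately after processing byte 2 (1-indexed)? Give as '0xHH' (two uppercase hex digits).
Answer: 0x53

Derivation:
After byte 1 (0x9E): reg=0xD3
After byte 2 (0xCE): reg=0x53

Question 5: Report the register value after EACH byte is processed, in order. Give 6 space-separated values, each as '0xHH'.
0xD3 0x53 0x11 0x32 0xD3 0xDD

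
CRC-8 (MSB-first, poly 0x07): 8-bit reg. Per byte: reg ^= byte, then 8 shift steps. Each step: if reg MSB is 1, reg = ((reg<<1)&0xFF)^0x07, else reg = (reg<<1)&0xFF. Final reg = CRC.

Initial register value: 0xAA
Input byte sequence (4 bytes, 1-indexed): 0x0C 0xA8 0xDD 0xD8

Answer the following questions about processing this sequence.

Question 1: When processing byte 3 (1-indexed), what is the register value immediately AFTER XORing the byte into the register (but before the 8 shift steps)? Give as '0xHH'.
Register before byte 3: 0x37
Byte 3: 0xDD
0x37 XOR 0xDD = 0xEA

Answer: 0xEA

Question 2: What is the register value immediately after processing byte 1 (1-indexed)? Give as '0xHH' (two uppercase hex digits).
After byte 1 (0x0C): reg=0x7B

Answer: 0x7B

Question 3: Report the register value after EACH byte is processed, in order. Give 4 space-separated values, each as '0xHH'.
0x7B 0x37 0x98 0xC7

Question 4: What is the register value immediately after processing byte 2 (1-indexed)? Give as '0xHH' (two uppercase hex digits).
Answer: 0x37

Derivation:
After byte 1 (0x0C): reg=0x7B
After byte 2 (0xA8): reg=0x37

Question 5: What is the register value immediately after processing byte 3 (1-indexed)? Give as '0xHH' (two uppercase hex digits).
Answer: 0x98

Derivation:
After byte 1 (0x0C): reg=0x7B
After byte 2 (0xA8): reg=0x37
After byte 3 (0xDD): reg=0x98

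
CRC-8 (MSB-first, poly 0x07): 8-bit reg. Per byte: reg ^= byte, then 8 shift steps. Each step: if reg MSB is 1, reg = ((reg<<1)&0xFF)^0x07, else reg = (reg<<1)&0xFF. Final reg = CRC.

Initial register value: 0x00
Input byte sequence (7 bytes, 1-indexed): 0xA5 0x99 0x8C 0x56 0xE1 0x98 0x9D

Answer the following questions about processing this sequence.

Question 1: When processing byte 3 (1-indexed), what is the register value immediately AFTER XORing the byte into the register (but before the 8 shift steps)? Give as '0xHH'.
Register before byte 3: 0x9F
Byte 3: 0x8C
0x9F XOR 0x8C = 0x13

Answer: 0x13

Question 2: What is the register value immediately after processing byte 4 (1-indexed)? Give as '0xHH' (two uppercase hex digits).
After byte 1 (0xA5): reg=0x72
After byte 2 (0x99): reg=0x9F
After byte 3 (0x8C): reg=0x79
After byte 4 (0x56): reg=0xCD

Answer: 0xCD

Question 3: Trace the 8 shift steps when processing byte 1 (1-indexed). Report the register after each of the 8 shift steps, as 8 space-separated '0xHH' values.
Answer: 0x4D 0x9A 0x33 0x66 0xCC 0x9F 0x39 0x72

Derivation:
Register before byte 1: 0x00
After XOR with byte 0xA5: 0xA5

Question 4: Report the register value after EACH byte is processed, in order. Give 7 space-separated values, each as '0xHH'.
0x72 0x9F 0x79 0xCD 0xC4 0x93 0x2A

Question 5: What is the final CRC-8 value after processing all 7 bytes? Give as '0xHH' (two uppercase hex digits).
After byte 1 (0xA5): reg=0x72
After byte 2 (0x99): reg=0x9F
After byte 3 (0x8C): reg=0x79
After byte 4 (0x56): reg=0xCD
After byte 5 (0xE1): reg=0xC4
After byte 6 (0x98): reg=0x93
After byte 7 (0x9D): reg=0x2A

Answer: 0x2A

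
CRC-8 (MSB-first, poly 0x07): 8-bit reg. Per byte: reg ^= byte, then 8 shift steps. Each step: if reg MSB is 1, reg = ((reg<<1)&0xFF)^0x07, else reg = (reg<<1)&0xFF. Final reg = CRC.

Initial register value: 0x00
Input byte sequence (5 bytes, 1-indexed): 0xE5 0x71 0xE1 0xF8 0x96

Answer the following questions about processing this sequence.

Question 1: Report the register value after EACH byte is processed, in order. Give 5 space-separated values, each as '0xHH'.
0xB5 0x52 0x10 0x96 0x00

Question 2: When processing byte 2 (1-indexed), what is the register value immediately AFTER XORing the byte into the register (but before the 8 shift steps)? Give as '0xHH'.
Register before byte 2: 0xB5
Byte 2: 0x71
0xB5 XOR 0x71 = 0xC4

Answer: 0xC4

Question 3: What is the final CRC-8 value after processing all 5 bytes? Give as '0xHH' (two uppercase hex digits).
After byte 1 (0xE5): reg=0xB5
After byte 2 (0x71): reg=0x52
After byte 3 (0xE1): reg=0x10
After byte 4 (0xF8): reg=0x96
After byte 5 (0x96): reg=0x00

Answer: 0x00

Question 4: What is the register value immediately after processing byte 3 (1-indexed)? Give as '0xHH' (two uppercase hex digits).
After byte 1 (0xE5): reg=0xB5
After byte 2 (0x71): reg=0x52
After byte 3 (0xE1): reg=0x10

Answer: 0x10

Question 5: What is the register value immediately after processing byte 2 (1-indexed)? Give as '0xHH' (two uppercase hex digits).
After byte 1 (0xE5): reg=0xB5
After byte 2 (0x71): reg=0x52

Answer: 0x52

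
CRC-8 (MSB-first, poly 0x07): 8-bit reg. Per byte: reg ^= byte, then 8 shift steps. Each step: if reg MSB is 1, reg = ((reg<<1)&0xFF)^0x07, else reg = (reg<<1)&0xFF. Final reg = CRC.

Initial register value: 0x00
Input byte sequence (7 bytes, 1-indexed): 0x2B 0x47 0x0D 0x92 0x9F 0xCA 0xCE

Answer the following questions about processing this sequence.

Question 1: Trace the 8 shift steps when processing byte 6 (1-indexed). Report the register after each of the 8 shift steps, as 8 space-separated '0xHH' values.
After byte 1 (0x2B): reg=0xD1
After byte 2 (0x47): reg=0xEB
After byte 3 (0x0D): reg=0xBC
After byte 4 (0x92): reg=0xCA
After byte 5 (0x9F): reg=0xAC
Register before byte 6: 0xAC
After XOR with byte 0xCA: 0x66

Answer: 0xCC 0x9F 0x39 0x72 0xE4 0xCF 0x99 0x35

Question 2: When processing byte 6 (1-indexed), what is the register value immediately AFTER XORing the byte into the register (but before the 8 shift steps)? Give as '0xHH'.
Answer: 0x66

Derivation:
Register before byte 6: 0xAC
Byte 6: 0xCA
0xAC XOR 0xCA = 0x66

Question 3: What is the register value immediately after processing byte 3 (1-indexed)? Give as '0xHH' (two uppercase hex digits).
Answer: 0xBC

Derivation:
After byte 1 (0x2B): reg=0xD1
After byte 2 (0x47): reg=0xEB
After byte 3 (0x0D): reg=0xBC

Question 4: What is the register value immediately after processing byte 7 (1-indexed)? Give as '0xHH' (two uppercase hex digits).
Answer: 0xEF

Derivation:
After byte 1 (0x2B): reg=0xD1
After byte 2 (0x47): reg=0xEB
After byte 3 (0x0D): reg=0xBC
After byte 4 (0x92): reg=0xCA
After byte 5 (0x9F): reg=0xAC
After byte 6 (0xCA): reg=0x35
After byte 7 (0xCE): reg=0xEF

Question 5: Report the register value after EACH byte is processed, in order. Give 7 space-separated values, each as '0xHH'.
0xD1 0xEB 0xBC 0xCA 0xAC 0x35 0xEF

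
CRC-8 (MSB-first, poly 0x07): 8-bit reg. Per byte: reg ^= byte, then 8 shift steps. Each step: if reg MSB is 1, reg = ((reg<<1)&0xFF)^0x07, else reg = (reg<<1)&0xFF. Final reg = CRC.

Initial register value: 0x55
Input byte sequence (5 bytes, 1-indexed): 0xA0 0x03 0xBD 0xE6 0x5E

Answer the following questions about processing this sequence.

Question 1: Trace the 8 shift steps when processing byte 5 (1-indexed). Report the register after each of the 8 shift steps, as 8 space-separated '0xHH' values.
After byte 1 (0xA0): reg=0xC5
After byte 2 (0x03): reg=0x5C
After byte 3 (0xBD): reg=0xA9
After byte 4 (0xE6): reg=0xEA
Register before byte 5: 0xEA
After XOR with byte 0x5E: 0xB4

Answer: 0x6F 0xDE 0xBB 0x71 0xE2 0xC3 0x81 0x05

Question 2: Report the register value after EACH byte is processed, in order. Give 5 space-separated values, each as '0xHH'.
0xC5 0x5C 0xA9 0xEA 0x05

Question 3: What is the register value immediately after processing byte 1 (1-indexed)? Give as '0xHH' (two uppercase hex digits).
After byte 1 (0xA0): reg=0xC5

Answer: 0xC5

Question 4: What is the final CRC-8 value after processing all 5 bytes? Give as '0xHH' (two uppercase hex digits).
Answer: 0x05

Derivation:
After byte 1 (0xA0): reg=0xC5
After byte 2 (0x03): reg=0x5C
After byte 3 (0xBD): reg=0xA9
After byte 4 (0xE6): reg=0xEA
After byte 5 (0x5E): reg=0x05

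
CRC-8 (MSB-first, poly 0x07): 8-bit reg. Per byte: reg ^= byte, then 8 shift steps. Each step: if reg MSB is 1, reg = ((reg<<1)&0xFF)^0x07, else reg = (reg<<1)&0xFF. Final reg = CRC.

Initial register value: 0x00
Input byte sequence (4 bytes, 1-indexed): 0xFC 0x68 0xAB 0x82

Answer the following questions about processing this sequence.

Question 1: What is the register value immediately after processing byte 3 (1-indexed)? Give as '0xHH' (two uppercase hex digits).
Answer: 0x93

Derivation:
After byte 1 (0xFC): reg=0xFA
After byte 2 (0x68): reg=0xF7
After byte 3 (0xAB): reg=0x93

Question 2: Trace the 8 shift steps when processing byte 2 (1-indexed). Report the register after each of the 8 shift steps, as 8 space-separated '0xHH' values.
After byte 1 (0xFC): reg=0xFA
Register before byte 2: 0xFA
After XOR with byte 0x68: 0x92

Answer: 0x23 0x46 0x8C 0x1F 0x3E 0x7C 0xF8 0xF7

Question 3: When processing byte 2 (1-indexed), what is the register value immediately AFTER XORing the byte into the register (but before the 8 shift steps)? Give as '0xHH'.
Answer: 0x92

Derivation:
Register before byte 2: 0xFA
Byte 2: 0x68
0xFA XOR 0x68 = 0x92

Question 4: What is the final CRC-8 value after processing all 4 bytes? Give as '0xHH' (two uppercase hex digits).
After byte 1 (0xFC): reg=0xFA
After byte 2 (0x68): reg=0xF7
After byte 3 (0xAB): reg=0x93
After byte 4 (0x82): reg=0x77

Answer: 0x77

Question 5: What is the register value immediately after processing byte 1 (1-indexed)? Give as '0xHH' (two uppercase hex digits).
After byte 1 (0xFC): reg=0xFA

Answer: 0xFA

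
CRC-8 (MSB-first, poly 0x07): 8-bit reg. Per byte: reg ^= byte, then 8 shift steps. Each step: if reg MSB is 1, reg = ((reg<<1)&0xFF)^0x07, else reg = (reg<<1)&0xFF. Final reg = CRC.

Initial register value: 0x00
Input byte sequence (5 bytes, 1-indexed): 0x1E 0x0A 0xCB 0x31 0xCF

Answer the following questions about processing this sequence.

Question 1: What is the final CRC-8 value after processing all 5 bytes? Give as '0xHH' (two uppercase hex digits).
Answer: 0x12

Derivation:
After byte 1 (0x1E): reg=0x5A
After byte 2 (0x0A): reg=0xB7
After byte 3 (0xCB): reg=0x73
After byte 4 (0x31): reg=0xC9
After byte 5 (0xCF): reg=0x12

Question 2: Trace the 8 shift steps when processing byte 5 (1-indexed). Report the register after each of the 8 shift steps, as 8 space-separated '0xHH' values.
Answer: 0x0C 0x18 0x30 0x60 0xC0 0x87 0x09 0x12

Derivation:
After byte 1 (0x1E): reg=0x5A
After byte 2 (0x0A): reg=0xB7
After byte 3 (0xCB): reg=0x73
After byte 4 (0x31): reg=0xC9
Register before byte 5: 0xC9
After XOR with byte 0xCF: 0x06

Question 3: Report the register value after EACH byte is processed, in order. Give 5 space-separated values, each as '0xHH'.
0x5A 0xB7 0x73 0xC9 0x12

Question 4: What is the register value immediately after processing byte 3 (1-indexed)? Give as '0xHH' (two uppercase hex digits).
Answer: 0x73

Derivation:
After byte 1 (0x1E): reg=0x5A
After byte 2 (0x0A): reg=0xB7
After byte 3 (0xCB): reg=0x73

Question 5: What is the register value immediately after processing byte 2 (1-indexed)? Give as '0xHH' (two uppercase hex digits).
Answer: 0xB7

Derivation:
After byte 1 (0x1E): reg=0x5A
After byte 2 (0x0A): reg=0xB7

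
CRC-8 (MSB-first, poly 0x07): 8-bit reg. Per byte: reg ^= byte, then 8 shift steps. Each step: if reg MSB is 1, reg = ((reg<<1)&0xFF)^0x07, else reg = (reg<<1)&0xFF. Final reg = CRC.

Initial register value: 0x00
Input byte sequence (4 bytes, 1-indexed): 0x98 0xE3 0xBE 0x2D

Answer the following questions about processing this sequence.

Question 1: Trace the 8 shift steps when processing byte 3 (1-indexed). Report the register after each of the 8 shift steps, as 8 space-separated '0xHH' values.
Answer: 0xA0 0x47 0x8E 0x1B 0x36 0x6C 0xD8 0xB7

Derivation:
After byte 1 (0x98): reg=0xC1
After byte 2 (0xE3): reg=0xEE
Register before byte 3: 0xEE
After XOR with byte 0xBE: 0x50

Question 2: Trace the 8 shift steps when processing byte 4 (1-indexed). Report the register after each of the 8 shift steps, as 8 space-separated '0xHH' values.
Answer: 0x33 0x66 0xCC 0x9F 0x39 0x72 0xE4 0xCF

Derivation:
After byte 1 (0x98): reg=0xC1
After byte 2 (0xE3): reg=0xEE
After byte 3 (0xBE): reg=0xB7
Register before byte 4: 0xB7
After XOR with byte 0x2D: 0x9A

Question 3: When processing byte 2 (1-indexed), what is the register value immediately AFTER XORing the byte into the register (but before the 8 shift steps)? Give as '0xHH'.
Answer: 0x22

Derivation:
Register before byte 2: 0xC1
Byte 2: 0xE3
0xC1 XOR 0xE3 = 0x22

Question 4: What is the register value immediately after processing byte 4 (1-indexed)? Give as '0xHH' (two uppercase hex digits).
After byte 1 (0x98): reg=0xC1
After byte 2 (0xE3): reg=0xEE
After byte 3 (0xBE): reg=0xB7
After byte 4 (0x2D): reg=0xCF

Answer: 0xCF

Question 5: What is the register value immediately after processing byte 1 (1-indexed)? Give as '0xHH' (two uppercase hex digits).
Answer: 0xC1

Derivation:
After byte 1 (0x98): reg=0xC1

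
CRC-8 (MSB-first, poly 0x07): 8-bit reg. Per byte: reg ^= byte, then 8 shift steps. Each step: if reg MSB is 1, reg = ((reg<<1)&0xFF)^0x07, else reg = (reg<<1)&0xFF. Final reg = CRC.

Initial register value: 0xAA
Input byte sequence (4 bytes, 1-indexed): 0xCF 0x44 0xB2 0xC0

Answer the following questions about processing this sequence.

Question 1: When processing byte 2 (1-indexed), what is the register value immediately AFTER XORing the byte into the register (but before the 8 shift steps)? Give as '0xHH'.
Register before byte 2: 0x3C
Byte 2: 0x44
0x3C XOR 0x44 = 0x78

Answer: 0x78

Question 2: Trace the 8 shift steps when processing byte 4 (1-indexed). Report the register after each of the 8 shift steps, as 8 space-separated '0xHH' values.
After byte 1 (0xCF): reg=0x3C
After byte 2 (0x44): reg=0x6F
After byte 3 (0xB2): reg=0x1D
Register before byte 4: 0x1D
After XOR with byte 0xC0: 0xDD

Answer: 0xBD 0x7D 0xFA 0xF3 0xE1 0xC5 0x8D 0x1D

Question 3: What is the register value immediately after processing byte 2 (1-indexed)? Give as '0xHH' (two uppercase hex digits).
Answer: 0x6F

Derivation:
After byte 1 (0xCF): reg=0x3C
After byte 2 (0x44): reg=0x6F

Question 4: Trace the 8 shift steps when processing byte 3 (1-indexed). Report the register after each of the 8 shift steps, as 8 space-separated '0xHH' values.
After byte 1 (0xCF): reg=0x3C
After byte 2 (0x44): reg=0x6F
Register before byte 3: 0x6F
After XOR with byte 0xB2: 0xDD

Answer: 0xBD 0x7D 0xFA 0xF3 0xE1 0xC5 0x8D 0x1D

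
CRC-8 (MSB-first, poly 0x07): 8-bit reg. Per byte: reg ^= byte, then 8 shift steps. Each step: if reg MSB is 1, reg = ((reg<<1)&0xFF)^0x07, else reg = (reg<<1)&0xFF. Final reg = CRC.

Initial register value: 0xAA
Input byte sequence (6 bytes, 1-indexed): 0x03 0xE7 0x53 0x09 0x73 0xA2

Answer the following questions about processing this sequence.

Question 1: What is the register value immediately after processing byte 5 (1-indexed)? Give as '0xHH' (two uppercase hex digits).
After byte 1 (0x03): reg=0x56
After byte 2 (0xE7): reg=0x1E
After byte 3 (0x53): reg=0xE4
After byte 4 (0x09): reg=0x8D
After byte 5 (0x73): reg=0xF4

Answer: 0xF4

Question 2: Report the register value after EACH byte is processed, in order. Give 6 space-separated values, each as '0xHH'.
0x56 0x1E 0xE4 0x8D 0xF4 0xA5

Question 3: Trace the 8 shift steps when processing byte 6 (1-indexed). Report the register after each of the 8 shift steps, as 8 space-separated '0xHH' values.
Answer: 0xAC 0x5F 0xBE 0x7B 0xF6 0xEB 0xD1 0xA5

Derivation:
After byte 1 (0x03): reg=0x56
After byte 2 (0xE7): reg=0x1E
After byte 3 (0x53): reg=0xE4
After byte 4 (0x09): reg=0x8D
After byte 5 (0x73): reg=0xF4
Register before byte 6: 0xF4
After XOR with byte 0xA2: 0x56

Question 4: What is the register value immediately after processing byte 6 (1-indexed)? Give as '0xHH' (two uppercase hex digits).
Answer: 0xA5

Derivation:
After byte 1 (0x03): reg=0x56
After byte 2 (0xE7): reg=0x1E
After byte 3 (0x53): reg=0xE4
After byte 4 (0x09): reg=0x8D
After byte 5 (0x73): reg=0xF4
After byte 6 (0xA2): reg=0xA5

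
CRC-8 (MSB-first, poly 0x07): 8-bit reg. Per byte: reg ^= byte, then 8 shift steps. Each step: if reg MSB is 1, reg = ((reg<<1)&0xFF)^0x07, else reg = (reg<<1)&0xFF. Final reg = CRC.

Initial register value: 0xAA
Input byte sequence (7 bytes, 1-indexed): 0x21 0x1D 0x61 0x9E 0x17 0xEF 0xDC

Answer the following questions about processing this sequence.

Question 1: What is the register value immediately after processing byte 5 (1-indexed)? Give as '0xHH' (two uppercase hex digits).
After byte 1 (0x21): reg=0xB8
After byte 2 (0x1D): reg=0x72
After byte 3 (0x61): reg=0x79
After byte 4 (0x9E): reg=0xBB
After byte 5 (0x17): reg=0x4D

Answer: 0x4D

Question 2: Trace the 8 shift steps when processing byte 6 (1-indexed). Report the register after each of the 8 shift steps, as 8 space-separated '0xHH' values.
Answer: 0x43 0x86 0x0B 0x16 0x2C 0x58 0xB0 0x67

Derivation:
After byte 1 (0x21): reg=0xB8
After byte 2 (0x1D): reg=0x72
After byte 3 (0x61): reg=0x79
After byte 4 (0x9E): reg=0xBB
After byte 5 (0x17): reg=0x4D
Register before byte 6: 0x4D
After XOR with byte 0xEF: 0xA2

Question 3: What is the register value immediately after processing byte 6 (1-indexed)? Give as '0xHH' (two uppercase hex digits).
After byte 1 (0x21): reg=0xB8
After byte 2 (0x1D): reg=0x72
After byte 3 (0x61): reg=0x79
After byte 4 (0x9E): reg=0xBB
After byte 5 (0x17): reg=0x4D
After byte 6 (0xEF): reg=0x67

Answer: 0x67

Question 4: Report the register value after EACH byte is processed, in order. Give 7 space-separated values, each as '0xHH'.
0xB8 0x72 0x79 0xBB 0x4D 0x67 0x28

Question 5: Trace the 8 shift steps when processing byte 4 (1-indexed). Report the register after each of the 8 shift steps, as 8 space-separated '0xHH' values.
Answer: 0xC9 0x95 0x2D 0x5A 0xB4 0x6F 0xDE 0xBB

Derivation:
After byte 1 (0x21): reg=0xB8
After byte 2 (0x1D): reg=0x72
After byte 3 (0x61): reg=0x79
Register before byte 4: 0x79
After XOR with byte 0x9E: 0xE7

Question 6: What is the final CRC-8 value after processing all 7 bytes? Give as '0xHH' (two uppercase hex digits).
After byte 1 (0x21): reg=0xB8
After byte 2 (0x1D): reg=0x72
After byte 3 (0x61): reg=0x79
After byte 4 (0x9E): reg=0xBB
After byte 5 (0x17): reg=0x4D
After byte 6 (0xEF): reg=0x67
After byte 7 (0xDC): reg=0x28

Answer: 0x28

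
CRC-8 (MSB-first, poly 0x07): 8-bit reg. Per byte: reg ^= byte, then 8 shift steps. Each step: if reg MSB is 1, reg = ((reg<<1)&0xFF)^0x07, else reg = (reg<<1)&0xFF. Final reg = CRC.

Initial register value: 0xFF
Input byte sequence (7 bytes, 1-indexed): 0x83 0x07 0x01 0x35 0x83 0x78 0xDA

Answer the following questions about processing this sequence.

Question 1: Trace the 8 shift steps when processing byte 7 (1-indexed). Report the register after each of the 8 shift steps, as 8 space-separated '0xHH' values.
Answer: 0x34 0x68 0xD0 0xA7 0x49 0x92 0x23 0x46

Derivation:
After byte 1 (0x83): reg=0x73
After byte 2 (0x07): reg=0x4B
After byte 3 (0x01): reg=0xF1
After byte 4 (0x35): reg=0x52
After byte 5 (0x83): reg=0x39
After byte 6 (0x78): reg=0xC0
Register before byte 7: 0xC0
After XOR with byte 0xDA: 0x1A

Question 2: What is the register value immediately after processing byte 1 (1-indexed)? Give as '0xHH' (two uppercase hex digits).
After byte 1 (0x83): reg=0x73

Answer: 0x73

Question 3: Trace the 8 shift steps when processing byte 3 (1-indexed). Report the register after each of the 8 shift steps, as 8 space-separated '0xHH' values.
After byte 1 (0x83): reg=0x73
After byte 2 (0x07): reg=0x4B
Register before byte 3: 0x4B
After XOR with byte 0x01: 0x4A

Answer: 0x94 0x2F 0x5E 0xBC 0x7F 0xFE 0xFB 0xF1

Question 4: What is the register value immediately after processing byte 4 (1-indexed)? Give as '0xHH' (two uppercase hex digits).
After byte 1 (0x83): reg=0x73
After byte 2 (0x07): reg=0x4B
After byte 3 (0x01): reg=0xF1
After byte 4 (0x35): reg=0x52

Answer: 0x52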